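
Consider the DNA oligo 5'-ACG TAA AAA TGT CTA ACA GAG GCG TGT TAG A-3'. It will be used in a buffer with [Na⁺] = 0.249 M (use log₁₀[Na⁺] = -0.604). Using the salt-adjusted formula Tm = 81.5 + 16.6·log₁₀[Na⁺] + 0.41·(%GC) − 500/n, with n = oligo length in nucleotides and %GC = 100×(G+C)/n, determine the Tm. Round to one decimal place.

Length n = 31. Base counts: T=7, C=4, A=12, G=8
G+C = 12, so %GC = 12/31 × 100 = 38.71%
Salt term: 16.6 × (-0.604) = -10.026
GC term: 0.41 × 38.71 = 15.871; length term: −500/31 = −16.129
Tm = 81.5 + (-10.026) + 15.871 − 16.129 = 71.216 → 71.2°C

71.2°C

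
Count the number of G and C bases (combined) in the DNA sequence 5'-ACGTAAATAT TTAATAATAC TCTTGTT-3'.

A=10, C=3, G=2, T=12
G+C = 2 + 3 = 5

5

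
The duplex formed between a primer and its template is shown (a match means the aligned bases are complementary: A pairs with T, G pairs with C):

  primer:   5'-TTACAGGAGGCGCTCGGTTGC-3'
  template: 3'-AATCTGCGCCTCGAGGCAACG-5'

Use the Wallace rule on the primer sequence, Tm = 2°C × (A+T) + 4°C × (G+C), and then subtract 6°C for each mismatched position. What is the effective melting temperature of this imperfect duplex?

38°C

Primer base counts: A=3, T=5, G=8, C=5 → A+T=8, G+C=13
Perfect-match Tm = 2(8) + 4(13) = 16 + 52 = 68°C
Mismatches (positions where the bases are not complementary): 5 (at positions 4, 6, 8, 11, 16)
Effective Tm = 68 − 5×6 = 68 − 30 = 38°C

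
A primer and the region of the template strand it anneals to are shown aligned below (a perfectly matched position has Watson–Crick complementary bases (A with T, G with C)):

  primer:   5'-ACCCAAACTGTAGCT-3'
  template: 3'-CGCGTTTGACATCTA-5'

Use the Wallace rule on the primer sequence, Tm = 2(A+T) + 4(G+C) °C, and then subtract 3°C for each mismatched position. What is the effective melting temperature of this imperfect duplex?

35°C

Primer base counts: A=5, T=3, G=2, C=5 → A+T=8, G+C=7
Perfect-match Tm = 2(8) + 4(7) = 16 + 28 = 44°C
Mismatches (positions where the bases are not complementary): 3 (at positions 1, 3, 14)
Effective Tm = 44 − 3×3 = 44 − 9 = 35°C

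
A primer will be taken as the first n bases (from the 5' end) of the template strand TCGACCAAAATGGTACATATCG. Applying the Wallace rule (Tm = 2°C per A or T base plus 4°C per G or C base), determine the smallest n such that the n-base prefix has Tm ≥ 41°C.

First 14 bases: TCGACCAAAATGGT → Tm = 40°C (< 41°C)
First 15 bases: TCGACCAAAATGGTA → Tm = 42°C (≥ 41°C)
Since every base adds ≥2°C, Tm only increases with n, so the threshold is first crossed at n = 15.

n = 15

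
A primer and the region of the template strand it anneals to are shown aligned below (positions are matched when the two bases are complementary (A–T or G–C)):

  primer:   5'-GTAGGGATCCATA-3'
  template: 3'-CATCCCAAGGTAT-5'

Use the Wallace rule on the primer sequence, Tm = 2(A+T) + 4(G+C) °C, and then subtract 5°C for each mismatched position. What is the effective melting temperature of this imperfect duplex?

33°C

Primer base counts: A=4, T=3, G=4, C=2 → A+T=7, G+C=6
Perfect-match Tm = 2(7) + 4(6) = 14 + 24 = 38°C
Mismatches (positions where the bases are not complementary): 1 (at position 7)
Effective Tm = 38 − 1×5 = 38 − 5 = 33°C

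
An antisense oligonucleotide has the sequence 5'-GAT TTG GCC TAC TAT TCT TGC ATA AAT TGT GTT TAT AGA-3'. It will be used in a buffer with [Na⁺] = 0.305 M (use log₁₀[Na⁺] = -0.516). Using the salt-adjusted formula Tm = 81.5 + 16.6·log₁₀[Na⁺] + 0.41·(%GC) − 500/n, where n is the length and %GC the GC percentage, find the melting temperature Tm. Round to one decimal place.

72.7°C

Length n = 39. Counting bases: T=17, G=7, C=5, A=10
G+C = 12, so %GC = 12/39 × 100 = 30.769%
Salt term: 16.6 × (-0.516) = -8.566
GC term: 0.41 × 30.769 = 12.615; length term: −500/39 = −12.821
Tm = 81.5 + (-8.566) + 12.615 − 12.821 = 72.728 → 72.7°C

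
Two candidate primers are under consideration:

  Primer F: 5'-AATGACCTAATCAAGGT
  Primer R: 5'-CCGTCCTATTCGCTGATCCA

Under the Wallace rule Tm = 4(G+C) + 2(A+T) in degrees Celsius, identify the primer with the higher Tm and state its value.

Primer R, 62°C

Primer F: A+T=11, G+C=6 → Tm = 2(11)+4(6) = 46°C
Primer R: A+T=9, G+C=11 → Tm = 2(9)+4(11) = 62°C
46°C vs 62°C → primer R is higher.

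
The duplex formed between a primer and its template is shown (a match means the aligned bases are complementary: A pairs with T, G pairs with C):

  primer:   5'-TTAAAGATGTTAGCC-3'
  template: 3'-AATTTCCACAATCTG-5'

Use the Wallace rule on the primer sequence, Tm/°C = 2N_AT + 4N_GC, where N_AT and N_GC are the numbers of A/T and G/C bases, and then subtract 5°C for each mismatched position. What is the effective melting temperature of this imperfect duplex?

30°C

Primer base counts: A=5, T=5, G=3, C=2 → A+T=10, G+C=5
Perfect-match Tm = 2(10) + 4(5) = 20 + 20 = 40°C
Mismatches (positions where the bases are not complementary): 2 (at positions 7, 14)
Effective Tm = 40 − 2×5 = 40 − 10 = 30°C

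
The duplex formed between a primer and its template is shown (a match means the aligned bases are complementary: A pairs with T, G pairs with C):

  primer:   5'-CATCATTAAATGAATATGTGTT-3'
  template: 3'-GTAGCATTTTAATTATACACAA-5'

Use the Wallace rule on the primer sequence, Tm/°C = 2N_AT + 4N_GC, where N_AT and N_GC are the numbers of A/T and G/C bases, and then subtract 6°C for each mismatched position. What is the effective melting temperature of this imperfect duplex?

36°C

Primer base counts: A=8, T=9, G=3, C=2 → A+T=17, G+C=5
Perfect-match Tm = 2(17) + 4(5) = 34 + 20 = 54°C
Mismatches (positions where the bases are not complementary): 3 (at positions 5, 7, 12)
Effective Tm = 54 − 3×6 = 54 − 18 = 36°C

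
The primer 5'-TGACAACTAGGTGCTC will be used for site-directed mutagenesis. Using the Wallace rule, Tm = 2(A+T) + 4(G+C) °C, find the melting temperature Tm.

Base counts: G=4, C=4, A=4, T=4
A+T = 8, G+C = 8
Tm = 4·8 + 2·8 = 32 + 16 = 48°C

48°C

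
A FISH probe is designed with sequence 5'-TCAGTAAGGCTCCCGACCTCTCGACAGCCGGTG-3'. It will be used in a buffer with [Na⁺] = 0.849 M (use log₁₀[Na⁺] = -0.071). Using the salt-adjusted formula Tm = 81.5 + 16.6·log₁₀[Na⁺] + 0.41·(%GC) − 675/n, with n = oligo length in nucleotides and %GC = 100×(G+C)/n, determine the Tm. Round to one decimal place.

86.0°C

Length n = 33. Base counts: G=9, A=6, T=6, C=12
G+C = 21, so %GC = 21/33 × 100 = 63.636%
Salt term: 16.6 × (-0.071) = -1.179
GC term: 0.41 × 63.636 = 26.091; length term: −675/33 = −20.455
Tm = 81.5 + (-1.179) + 26.091 − 20.455 = 85.957 → 86.0°C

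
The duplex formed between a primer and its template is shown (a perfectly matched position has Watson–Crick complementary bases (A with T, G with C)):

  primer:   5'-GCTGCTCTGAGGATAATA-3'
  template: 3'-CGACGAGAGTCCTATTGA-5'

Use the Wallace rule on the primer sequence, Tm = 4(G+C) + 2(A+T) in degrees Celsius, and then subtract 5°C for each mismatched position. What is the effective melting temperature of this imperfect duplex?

Primer base counts: A=5, T=5, G=5, C=3 → A+T=10, G+C=8
Perfect-match Tm = 2(10) + 4(8) = 20 + 32 = 52°C
Mismatches (positions where the bases are not complementary): 3 (at positions 9, 17, 18)
Effective Tm = 52 − 3×5 = 52 − 15 = 37°C

37°C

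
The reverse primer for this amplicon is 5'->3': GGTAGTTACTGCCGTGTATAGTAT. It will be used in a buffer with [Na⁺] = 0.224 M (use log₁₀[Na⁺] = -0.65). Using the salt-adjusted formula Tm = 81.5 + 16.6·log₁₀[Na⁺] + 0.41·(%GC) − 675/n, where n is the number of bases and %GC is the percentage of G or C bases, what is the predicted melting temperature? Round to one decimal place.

59.7°C

Length n = 24. Base counts: T=9, C=3, G=7, A=5
G+C = 10, so %GC = 10/24 × 100 = 41.667%
Salt term: 16.6 × (-0.65) = -10.79
GC term: 0.41 × 41.667 = 17.083; length term: −675/24 = −28.125
Tm = 81.5 + (-10.79) + 17.083 − 28.125 = 59.668 → 59.7°C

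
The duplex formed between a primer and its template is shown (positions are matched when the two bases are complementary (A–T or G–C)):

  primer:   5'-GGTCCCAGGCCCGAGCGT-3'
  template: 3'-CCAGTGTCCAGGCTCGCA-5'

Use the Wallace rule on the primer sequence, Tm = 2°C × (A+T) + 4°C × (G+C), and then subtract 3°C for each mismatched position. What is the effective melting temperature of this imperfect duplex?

58°C

Primer base counts: A=2, T=2, G=7, C=7 → A+T=4, G+C=14
Perfect-match Tm = 2(4) + 4(14) = 8 + 56 = 64°C
Mismatches (positions where the bases are not complementary): 2 (at positions 5, 10)
Effective Tm = 64 − 2×3 = 64 − 6 = 58°C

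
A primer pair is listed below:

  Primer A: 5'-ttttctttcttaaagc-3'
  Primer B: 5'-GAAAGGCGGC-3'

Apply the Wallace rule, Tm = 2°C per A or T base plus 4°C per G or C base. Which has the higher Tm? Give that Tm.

Primer A, 40°C

Primer A: A+T=12, G+C=4 → Tm = 2(12)+4(4) = 40°C
Primer B: A+T=3, G+C=7 → Tm = 2(3)+4(7) = 34°C
40°C vs 34°C → primer A is higher.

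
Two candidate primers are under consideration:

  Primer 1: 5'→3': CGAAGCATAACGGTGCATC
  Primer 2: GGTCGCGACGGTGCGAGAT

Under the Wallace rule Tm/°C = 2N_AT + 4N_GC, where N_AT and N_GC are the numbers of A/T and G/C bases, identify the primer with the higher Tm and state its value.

Primer 1: A+T=9, G+C=10 → Tm = 2(9)+4(10) = 58°C
Primer 2: A+T=6, G+C=13 → Tm = 2(6)+4(13) = 64°C
58°C vs 64°C → primer 2 is higher.

Primer 2, 64°C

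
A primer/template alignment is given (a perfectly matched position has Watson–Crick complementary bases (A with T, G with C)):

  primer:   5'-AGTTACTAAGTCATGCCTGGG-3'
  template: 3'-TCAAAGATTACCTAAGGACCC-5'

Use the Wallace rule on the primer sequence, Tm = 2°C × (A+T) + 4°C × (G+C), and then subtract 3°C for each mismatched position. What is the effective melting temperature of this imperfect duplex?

47°C

Primer base counts: A=5, T=6, G=6, C=4 → A+T=11, G+C=10
Perfect-match Tm = 2(11) + 4(10) = 22 + 40 = 62°C
Mismatches (positions where the bases are not complementary): 5 (at positions 5, 10, 11, 12, 15)
Effective Tm = 62 − 5×3 = 62 − 15 = 47°C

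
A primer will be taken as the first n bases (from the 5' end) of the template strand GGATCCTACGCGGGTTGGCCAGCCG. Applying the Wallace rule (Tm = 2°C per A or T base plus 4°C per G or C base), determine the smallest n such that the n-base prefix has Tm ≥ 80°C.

First 23 bases: GGATCCTACGCGGGTTGGCCAGC → Tm = 78°C (< 80°C)
First 24 bases: GGATCCTACGCGGGTTGGCCAGCC → Tm = 82°C (≥ 80°C)
Since every base adds ≥2°C, Tm only increases with n, so the threshold is first crossed at n = 24.

n = 24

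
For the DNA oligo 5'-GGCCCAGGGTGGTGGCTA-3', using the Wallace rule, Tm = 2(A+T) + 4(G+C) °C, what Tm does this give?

62°C

G=9, T=3, C=4, A=2
A+T = 5, G+C = 13
Tm = 2(5) + 4(13) = 10 + 52 = 62°C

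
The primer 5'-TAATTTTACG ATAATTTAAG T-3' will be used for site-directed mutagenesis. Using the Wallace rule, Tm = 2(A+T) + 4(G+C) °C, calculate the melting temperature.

48°C

Scanning the sequence gives G=2, A=8, C=1, T=10.
AT pairs contribute 18, GC pairs contribute 3.
Tm = 2(18) + 4(3) = 36 + 12 = 48°C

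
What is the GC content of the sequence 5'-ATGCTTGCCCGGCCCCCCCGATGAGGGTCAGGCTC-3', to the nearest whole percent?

Base counts: C=14, A=4, T=6, G=11
G+C = 11 + 14 = 25 out of 35 bases
%GC = 25/35 × 100 = 71.43% ≈ 71%

71%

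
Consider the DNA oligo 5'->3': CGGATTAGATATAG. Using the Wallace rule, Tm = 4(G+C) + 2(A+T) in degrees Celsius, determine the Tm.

Base counts: A=5, C=1, G=4, T=4
A+T = 9, G+C = 5
Tm = 4·5 + 2·9 = 20 + 18 = 38°C

38°C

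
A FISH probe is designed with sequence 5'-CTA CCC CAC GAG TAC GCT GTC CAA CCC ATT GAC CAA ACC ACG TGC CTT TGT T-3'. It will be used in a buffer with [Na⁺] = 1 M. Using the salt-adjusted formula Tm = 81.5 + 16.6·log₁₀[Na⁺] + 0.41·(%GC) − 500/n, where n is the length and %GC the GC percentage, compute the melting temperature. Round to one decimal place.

Length n = 52. A=12, C=20, G=8, T=12
G+C = 28, so %GC = 28/52 × 100 = 53.846%
Salt term: 16.6 × (0) = 0
GC term: 0.41 × 53.846 = 22.077; length term: −500/52 = −9.615
Tm = 81.5 + (0) + 22.077 − 9.615 = 93.962 → 94.0°C

94.0°C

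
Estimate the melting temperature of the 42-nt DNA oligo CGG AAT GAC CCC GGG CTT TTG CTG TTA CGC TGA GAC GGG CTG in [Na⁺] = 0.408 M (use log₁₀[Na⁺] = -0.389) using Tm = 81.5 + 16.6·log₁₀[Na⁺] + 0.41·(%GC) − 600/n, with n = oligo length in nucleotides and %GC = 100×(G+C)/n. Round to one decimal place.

86.1°C

Length n = 42. Scanning the sequence gives C=11, G=15, A=6, T=10.
G+C = 26, so %GC = 26/42 × 100 = 61.905%
Salt term: 16.6 × (-0.389) = -6.457
GC term: 0.41 × 61.905 = 25.381; length term: −600/42 = −14.286
Tm = 81.5 + (-6.457) + 25.381 − 14.286 = 86.138 → 86.1°C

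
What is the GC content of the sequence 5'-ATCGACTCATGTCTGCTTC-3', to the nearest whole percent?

C=6, A=3, T=7, G=3
G+C = 3 + 6 = 9 out of 19 bases
%GC = 9/19 × 100 = 47.37% ≈ 47%

47%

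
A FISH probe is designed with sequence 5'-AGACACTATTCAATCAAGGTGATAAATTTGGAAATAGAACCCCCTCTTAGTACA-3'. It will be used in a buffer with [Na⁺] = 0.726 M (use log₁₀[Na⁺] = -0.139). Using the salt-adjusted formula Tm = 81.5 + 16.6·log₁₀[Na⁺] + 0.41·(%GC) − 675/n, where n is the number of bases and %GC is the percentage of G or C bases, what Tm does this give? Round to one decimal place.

Length n = 54. Scanning the sequence gives G=8, T=14, C=11, A=21.
G+C = 19, so %GC = 19/54 × 100 = 35.185%
Salt term: 16.6 × (-0.139) = -2.307
GC term: 0.41 × 35.185 = 14.426; length term: −675/54 = −12.5
Tm = 81.5 + (-2.307) + 14.426 − 12.5 = 81.119 → 81.1°C

81.1°C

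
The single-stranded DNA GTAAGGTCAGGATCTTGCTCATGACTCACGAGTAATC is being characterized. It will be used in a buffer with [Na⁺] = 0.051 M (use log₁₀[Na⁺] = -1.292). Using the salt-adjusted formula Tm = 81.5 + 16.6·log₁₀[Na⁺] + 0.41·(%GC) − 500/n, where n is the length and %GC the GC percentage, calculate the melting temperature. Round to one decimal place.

65.4°C

Length n = 37. Scanning the sequence gives A=10, T=10, G=9, C=8.
G+C = 17, so %GC = 17/37 × 100 = 45.946%
Salt term: 16.6 × (-1.292) = -21.447
GC term: 0.41 × 45.946 = 18.838; length term: −500/37 = −13.514
Tm = 81.5 + (-21.447) + 18.838 − 13.514 = 65.377 → 65.4°C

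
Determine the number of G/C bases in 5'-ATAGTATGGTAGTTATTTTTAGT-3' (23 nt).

Base counts: A=6, C=0, G=5, T=12
G+C = 5 + 0 = 5

5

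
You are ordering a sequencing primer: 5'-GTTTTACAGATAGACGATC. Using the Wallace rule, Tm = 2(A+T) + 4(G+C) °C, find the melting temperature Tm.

Counting bases: T=6, C=3, G=4, A=6
A+T = 12, G+C = 7
Tm = 4·7 + 2·12 = 28 + 24 = 52°C

52°C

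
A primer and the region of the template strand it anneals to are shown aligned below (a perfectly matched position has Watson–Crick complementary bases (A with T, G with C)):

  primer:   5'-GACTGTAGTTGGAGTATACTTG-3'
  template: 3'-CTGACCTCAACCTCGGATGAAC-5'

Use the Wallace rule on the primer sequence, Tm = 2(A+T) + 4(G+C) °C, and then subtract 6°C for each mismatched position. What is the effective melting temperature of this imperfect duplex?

44°C

Primer base counts: A=5, T=8, G=7, C=2 → A+T=13, G+C=9
Perfect-match Tm = 2(13) + 4(9) = 26 + 36 = 62°C
Mismatches (positions where the bases are not complementary): 3 (at positions 6, 15, 16)
Effective Tm = 62 − 3×6 = 62 − 18 = 44°C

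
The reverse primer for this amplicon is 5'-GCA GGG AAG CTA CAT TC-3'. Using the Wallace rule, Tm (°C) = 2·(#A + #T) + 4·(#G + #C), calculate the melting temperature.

Scanning the sequence gives A=5, C=4, G=5, T=3.
A+T = 8, G+C = 9
Tm = 4·9 + 2·8 = 36 + 16 = 52°C

52°C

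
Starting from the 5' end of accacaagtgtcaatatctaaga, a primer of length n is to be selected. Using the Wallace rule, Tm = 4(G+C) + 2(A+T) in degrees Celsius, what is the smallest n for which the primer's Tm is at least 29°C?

n = 10

First 9 bases: ACCACAAGT → Tm = 26°C (< 29°C)
First 10 bases: ACCACAAGTG → Tm = 30°C (≥ 29°C)
Each additional base adds 2°C (A/T) or 4°C (G/C), so Tm is non-decreasing in n; n = 10 is the first length to reach 29°C.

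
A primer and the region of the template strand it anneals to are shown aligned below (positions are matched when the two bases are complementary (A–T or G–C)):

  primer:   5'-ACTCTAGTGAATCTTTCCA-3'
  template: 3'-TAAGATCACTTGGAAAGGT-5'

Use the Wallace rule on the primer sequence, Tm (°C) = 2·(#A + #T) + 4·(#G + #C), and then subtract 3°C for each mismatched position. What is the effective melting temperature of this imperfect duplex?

Primer base counts: A=5, T=7, G=2, C=5 → A+T=12, G+C=7
Perfect-match Tm = 2(12) + 4(7) = 24 + 28 = 52°C
Mismatches (positions where the bases are not complementary): 2 (at positions 2, 12)
Effective Tm = 52 − 2×3 = 52 − 6 = 46°C

46°C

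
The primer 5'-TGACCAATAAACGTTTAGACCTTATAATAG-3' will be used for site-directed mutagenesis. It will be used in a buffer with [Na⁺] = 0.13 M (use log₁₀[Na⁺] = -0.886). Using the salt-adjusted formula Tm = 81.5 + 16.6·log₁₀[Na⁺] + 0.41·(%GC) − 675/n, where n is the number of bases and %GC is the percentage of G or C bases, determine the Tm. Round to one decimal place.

56.6°C

Length n = 30. C=5, T=9, A=12, G=4
G+C = 9, so %GC = 9/30 × 100 = 30%
Salt term: 16.6 × (-0.886) = -14.708
GC term: 0.41 × 30 = 12.3; length term: −675/30 = −22.5
Tm = 81.5 + (-14.708) + 12.3 − 22.5 = 56.592 → 56.6°C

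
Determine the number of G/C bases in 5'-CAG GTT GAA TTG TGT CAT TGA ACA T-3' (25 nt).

9

Counting bases: G=6, C=3, T=9, A=7
Total G or C: 6 + 3 = 9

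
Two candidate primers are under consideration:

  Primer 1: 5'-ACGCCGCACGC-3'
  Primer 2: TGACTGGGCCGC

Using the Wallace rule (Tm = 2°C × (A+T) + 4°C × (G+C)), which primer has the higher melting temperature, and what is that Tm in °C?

Primer 1: A+T=2, G+C=9 → Tm = 2(2)+4(9) = 40°C
Primer 2: A+T=3, G+C=9 → Tm = 2(3)+4(9) = 42°C
40°C vs 42°C → primer 2 is higher.

Primer 2, 42°C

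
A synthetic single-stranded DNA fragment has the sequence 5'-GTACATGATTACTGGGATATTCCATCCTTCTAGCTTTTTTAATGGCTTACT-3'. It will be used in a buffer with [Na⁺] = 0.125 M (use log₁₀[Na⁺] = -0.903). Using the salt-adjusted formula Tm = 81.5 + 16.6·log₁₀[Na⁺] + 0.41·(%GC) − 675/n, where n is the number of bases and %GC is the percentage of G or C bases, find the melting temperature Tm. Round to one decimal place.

Length n = 51. Counting bases: T=22, G=8, C=10, A=11
G+C = 18, so %GC = 18/51 × 100 = 35.294%
Salt term: 16.6 × (-0.903) = -14.99
GC term: 0.41 × 35.294 = 14.471; length term: −675/51 = −13.235
Tm = 81.5 + (-14.99) + 14.471 − 13.235 = 67.746 → 67.7°C

67.7°C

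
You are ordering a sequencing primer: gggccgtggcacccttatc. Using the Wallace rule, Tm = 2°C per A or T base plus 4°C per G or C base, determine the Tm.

Scanning the sequence gives G=6, T=4, A=2, C=7.
So N_AT = 6 and N_GC = 13.
Tm = 2×6 + 4×13 = 64°C

64°C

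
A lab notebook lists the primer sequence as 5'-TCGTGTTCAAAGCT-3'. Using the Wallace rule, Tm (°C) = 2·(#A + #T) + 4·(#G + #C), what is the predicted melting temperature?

40°C

C=3, T=5, G=3, A=3
So N_AT = 8 and N_GC = 6.
Tm = 2(8) + 4(6) = 16 + 24 = 40°C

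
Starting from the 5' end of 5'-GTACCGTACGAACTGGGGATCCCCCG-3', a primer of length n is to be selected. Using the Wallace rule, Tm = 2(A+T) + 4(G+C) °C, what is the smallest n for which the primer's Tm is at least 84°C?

First 25 bases: GTACCGTACGAACTGGGGATCCCCC → Tm = 82°C (< 84°C)
First 26 bases: GTACCGTACGAACTGGGGATCCCCCG → Tm = 86°C (≥ 84°C)
Since every base adds ≥2°C, Tm only increases with n, so the threshold is first crossed at n = 26.

n = 26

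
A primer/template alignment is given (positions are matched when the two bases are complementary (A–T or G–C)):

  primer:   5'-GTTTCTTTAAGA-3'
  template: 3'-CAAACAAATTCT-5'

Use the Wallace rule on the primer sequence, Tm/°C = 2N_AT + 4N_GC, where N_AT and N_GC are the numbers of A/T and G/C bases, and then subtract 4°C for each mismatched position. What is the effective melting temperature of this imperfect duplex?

Primer base counts: A=3, T=6, G=2, C=1 → A+T=9, G+C=3
Perfect-match Tm = 2(9) + 4(3) = 18 + 12 = 30°C
Mismatches (positions where the bases are not complementary): 1 (at position 5)
Effective Tm = 30 − 1×4 = 30 − 4 = 26°C

26°C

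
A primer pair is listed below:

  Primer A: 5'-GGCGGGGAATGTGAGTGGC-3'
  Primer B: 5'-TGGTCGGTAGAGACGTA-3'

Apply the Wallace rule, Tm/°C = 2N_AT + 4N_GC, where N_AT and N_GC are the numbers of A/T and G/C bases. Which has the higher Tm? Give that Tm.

Primer A: A+T=6, G+C=13 → Tm = 2(6)+4(13) = 64°C
Primer B: A+T=8, G+C=9 → Tm = 2(8)+4(9) = 52°C
64°C vs 52°C → primer A is higher.

Primer A, 64°C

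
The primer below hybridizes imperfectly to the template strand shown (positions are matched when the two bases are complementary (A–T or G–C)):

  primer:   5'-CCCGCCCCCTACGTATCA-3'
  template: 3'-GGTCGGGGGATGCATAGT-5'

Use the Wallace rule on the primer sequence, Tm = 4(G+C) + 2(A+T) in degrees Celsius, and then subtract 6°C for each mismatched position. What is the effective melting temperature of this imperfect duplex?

Primer base counts: A=3, T=3, G=2, C=10 → A+T=6, G+C=12
Perfect-match Tm = 2(6) + 4(12) = 12 + 48 = 60°C
Mismatches (positions where the bases are not complementary): 1 (at position 3)
Effective Tm = 60 − 1×6 = 60 − 6 = 54°C

54°C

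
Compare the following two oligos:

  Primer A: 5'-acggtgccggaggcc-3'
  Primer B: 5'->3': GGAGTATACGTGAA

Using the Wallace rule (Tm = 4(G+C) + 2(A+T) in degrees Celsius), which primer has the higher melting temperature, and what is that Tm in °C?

Primer A, 54°C

Primer A: A+T=3, G+C=12 → Tm = 2(3)+4(12) = 54°C
Primer B: A+T=8, G+C=6 → Tm = 2(8)+4(6) = 40°C
54°C vs 40°C → primer A is higher.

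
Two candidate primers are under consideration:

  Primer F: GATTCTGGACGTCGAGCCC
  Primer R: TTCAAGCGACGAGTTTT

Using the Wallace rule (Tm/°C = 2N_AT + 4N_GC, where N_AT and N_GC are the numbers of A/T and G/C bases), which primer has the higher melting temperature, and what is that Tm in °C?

Primer F: A+T=7, G+C=12 → Tm = 2(7)+4(12) = 62°C
Primer R: A+T=10, G+C=7 → Tm = 2(10)+4(7) = 48°C
62°C vs 48°C → primer F is higher.

Primer F, 62°C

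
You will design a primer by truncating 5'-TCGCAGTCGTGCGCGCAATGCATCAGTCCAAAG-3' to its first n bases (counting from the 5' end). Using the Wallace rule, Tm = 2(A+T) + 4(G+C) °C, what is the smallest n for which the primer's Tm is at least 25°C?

First 7 bases: TCGCAGT → Tm = 22°C (< 25°C)
First 8 bases: TCGCAGTC → Tm = 26°C (≥ 25°C)
Each additional base adds 2°C (A/T) or 4°C (G/C), so Tm is non-decreasing in n; n = 8 is the first length to reach 25°C.

n = 8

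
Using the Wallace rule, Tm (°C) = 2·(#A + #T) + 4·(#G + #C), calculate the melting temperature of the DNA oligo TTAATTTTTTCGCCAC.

42°C

G=1, T=8, C=4, A=3
AT pairs contribute 11, GC pairs contribute 5.
Tm = 2(11) + 4(5) = 22 + 20 = 42°C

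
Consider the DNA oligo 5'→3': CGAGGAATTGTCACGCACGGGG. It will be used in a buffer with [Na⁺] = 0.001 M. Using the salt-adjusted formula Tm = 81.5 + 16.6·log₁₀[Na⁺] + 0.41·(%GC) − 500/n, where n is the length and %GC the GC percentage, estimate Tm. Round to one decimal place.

Length n = 22. Scanning the sequence gives C=5, A=5, G=9, T=3.
G+C = 14, so %GC = 14/22 × 100 = 63.636%
Salt term: 16.6 × (-3) = -49.8
GC term: 0.41 × 63.636 = 26.091; length term: −500/22 = −22.727
Tm = 81.5 + (-49.8) + 26.091 − 22.727 = 35.064 → 35.1°C

35.1°C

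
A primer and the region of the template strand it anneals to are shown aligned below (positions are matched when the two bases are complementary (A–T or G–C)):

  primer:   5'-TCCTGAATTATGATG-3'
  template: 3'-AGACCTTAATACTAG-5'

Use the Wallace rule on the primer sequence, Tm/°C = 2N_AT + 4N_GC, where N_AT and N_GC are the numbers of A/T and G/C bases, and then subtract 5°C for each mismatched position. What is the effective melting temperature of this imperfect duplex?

25°C

Primer base counts: A=4, T=6, G=3, C=2 → A+T=10, G+C=5
Perfect-match Tm = 2(10) + 4(5) = 20 + 20 = 40°C
Mismatches (positions where the bases are not complementary): 3 (at positions 3, 4, 15)
Effective Tm = 40 − 3×5 = 40 − 15 = 25°C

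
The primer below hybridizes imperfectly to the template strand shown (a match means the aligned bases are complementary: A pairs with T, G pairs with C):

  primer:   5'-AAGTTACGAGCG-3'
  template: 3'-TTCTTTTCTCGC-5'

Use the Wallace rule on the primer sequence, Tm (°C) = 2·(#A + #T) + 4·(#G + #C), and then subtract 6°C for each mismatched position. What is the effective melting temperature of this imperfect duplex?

Primer base counts: A=4, T=2, G=4, C=2 → A+T=6, G+C=6
Perfect-match Tm = 2(6) + 4(6) = 12 + 24 = 36°C
Mismatches (positions where the bases are not complementary): 3 (at positions 4, 5, 7)
Effective Tm = 36 − 3×6 = 36 − 18 = 18°C

18°C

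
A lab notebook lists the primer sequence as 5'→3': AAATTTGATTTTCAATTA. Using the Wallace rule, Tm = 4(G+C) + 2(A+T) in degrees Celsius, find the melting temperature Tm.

Counting bases: C=1, A=7, G=1, T=9
A+T = 16, G+C = 2
Tm = 4·2 + 2·16 = 8 + 32 = 40°C

40°C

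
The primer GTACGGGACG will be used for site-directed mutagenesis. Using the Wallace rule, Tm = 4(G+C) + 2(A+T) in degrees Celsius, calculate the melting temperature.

A=2, C=2, T=1, G=5
AT pairs contribute 3, GC pairs contribute 7.
Tm = 4·7 + 2·3 = 28 + 6 = 34°C

34°C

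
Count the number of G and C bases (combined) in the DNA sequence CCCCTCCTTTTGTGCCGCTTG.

13

G=4, C=9, A=0, T=8
Total G or C: 4 + 9 = 13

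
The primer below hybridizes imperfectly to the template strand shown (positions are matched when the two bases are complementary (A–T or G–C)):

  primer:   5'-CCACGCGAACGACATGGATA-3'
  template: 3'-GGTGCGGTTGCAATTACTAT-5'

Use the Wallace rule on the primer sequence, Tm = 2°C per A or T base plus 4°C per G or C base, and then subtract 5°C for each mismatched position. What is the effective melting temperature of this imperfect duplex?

37°C

Primer base counts: A=7, T=2, G=5, C=6 → A+T=9, G+C=11
Perfect-match Tm = 2(9) + 4(11) = 18 + 44 = 62°C
Mismatches (positions where the bases are not complementary): 5 (at positions 7, 12, 13, 15, 16)
Effective Tm = 62 − 5×5 = 62 − 25 = 37°C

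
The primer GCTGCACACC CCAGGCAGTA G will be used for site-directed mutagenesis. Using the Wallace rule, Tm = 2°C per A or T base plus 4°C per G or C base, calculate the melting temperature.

70°C

Counting bases: T=2, G=6, A=5, C=8
So N_AT = 7 and N_GC = 14.
Tm = 4·14 + 2·7 = 56 + 14 = 70°C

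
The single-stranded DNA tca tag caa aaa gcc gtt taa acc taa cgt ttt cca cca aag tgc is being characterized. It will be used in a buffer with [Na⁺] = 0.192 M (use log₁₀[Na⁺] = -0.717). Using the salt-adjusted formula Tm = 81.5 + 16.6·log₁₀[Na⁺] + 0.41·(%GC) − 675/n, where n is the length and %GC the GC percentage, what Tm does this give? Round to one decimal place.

Length n = 45. Counting bases: G=6, A=16, T=11, C=12
G+C = 18, so %GC = 18/45 × 100 = 40%
Salt term: 16.6 × (-0.717) = -11.902
GC term: 0.41 × 40 = 16.4; length term: −675/45 = −15
Tm = 81.5 + (-11.902) + 16.4 − 15 = 70.998 → 71.0°C

71.0°C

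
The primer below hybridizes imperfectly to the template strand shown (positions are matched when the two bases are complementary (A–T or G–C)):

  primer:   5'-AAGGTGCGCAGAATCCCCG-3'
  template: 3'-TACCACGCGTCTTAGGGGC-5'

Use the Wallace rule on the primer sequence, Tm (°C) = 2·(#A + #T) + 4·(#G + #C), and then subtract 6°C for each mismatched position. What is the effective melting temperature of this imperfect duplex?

Primer base counts: A=5, T=2, G=6, C=6 → A+T=7, G+C=12
Perfect-match Tm = 2(7) + 4(12) = 14 + 48 = 62°C
Mismatches (positions where the bases are not complementary): 1 (at position 2)
Effective Tm = 62 − 1×6 = 62 − 6 = 56°C

56°C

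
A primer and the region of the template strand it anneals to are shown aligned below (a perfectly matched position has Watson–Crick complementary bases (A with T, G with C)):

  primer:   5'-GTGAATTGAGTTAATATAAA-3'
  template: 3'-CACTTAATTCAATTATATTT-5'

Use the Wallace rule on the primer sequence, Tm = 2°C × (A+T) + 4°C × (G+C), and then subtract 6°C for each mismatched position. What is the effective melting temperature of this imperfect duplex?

Primer base counts: A=9, T=7, G=4, C=0 → A+T=16, G+C=4
Perfect-match Tm = 2(16) + 4(4) = 32 + 16 = 48°C
Mismatches (positions where the bases are not complementary): 1 (at position 8)
Effective Tm = 48 − 1×6 = 48 − 6 = 42°C

42°C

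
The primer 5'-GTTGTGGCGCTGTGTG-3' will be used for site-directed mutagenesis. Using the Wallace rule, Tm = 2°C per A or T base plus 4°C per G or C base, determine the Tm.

52°C

G=8, A=0, C=2, T=6
So N_AT = 6 and N_GC = 10.
Tm = 2(6) + 4(10) = 12 + 40 = 52°C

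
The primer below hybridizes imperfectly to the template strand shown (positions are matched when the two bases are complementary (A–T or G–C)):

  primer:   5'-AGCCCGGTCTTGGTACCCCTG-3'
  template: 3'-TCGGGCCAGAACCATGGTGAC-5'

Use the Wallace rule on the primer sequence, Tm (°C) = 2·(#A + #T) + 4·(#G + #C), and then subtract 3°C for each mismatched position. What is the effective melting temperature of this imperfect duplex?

Primer base counts: A=2, T=5, G=6, C=8 → A+T=7, G+C=14
Perfect-match Tm = 2(7) + 4(14) = 14 + 56 = 70°C
Mismatches (positions where the bases are not complementary): 1 (at position 18)
Effective Tm = 70 − 1×3 = 70 − 3 = 67°C

67°C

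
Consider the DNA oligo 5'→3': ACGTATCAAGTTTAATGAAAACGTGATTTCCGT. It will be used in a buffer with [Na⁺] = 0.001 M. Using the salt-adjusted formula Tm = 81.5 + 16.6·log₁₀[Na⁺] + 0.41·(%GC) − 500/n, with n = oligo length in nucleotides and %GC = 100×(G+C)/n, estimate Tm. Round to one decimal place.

Length n = 33. Scanning the sequence gives C=5, T=11, A=11, G=6.
G+C = 11, so %GC = 11/33 × 100 = 33.333%
Salt term: 16.6 × (-3) = -49.8
GC term: 0.41 × 33.333 = 13.667; length term: −500/33 = −15.152
Tm = 81.5 + (-49.8) + 13.667 − 15.152 = 30.215 → 30.2°C

30.2°C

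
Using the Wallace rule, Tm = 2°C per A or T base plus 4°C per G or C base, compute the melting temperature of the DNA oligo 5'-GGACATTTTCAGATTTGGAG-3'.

56°C

Scanning the sequence gives G=6, C=2, A=5, T=7.
AT pairs contribute 12, GC pairs contribute 8.
Tm = 4·8 + 2·12 = 32 + 24 = 56°C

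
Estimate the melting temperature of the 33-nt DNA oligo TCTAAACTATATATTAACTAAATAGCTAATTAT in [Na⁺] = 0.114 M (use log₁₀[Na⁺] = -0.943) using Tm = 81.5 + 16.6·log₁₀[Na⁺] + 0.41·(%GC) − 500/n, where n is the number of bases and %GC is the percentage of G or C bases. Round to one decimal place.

56.9°C

Length n = 33. C=4, T=13, G=1, A=15
G+C = 5, so %GC = 5/33 × 100 = 15.152%
Salt term: 16.6 × (-0.943) = -15.654
GC term: 0.41 × 15.152 = 6.212; length term: −500/33 = −15.152
Tm = 81.5 + (-15.654) + 6.212 − 15.152 = 56.906 → 56.9°C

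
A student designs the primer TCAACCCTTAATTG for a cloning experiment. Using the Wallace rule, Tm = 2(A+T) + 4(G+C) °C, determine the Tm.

38°C

Counting bases: C=4, G=1, A=4, T=5
AT pairs contribute 9, GC pairs contribute 5.
Tm = 2×9 + 4×5 = 38°C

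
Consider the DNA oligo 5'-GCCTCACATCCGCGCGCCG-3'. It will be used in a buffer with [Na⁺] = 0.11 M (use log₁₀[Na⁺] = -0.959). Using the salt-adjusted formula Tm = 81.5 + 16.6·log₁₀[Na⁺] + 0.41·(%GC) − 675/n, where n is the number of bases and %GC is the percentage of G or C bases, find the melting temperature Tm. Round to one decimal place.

Length n = 19. Base counts: T=2, C=10, A=2, G=5
G+C = 15, so %GC = 15/19 × 100 = 78.947%
Salt term: 16.6 × (-0.959) = -15.919
GC term: 0.41 × 78.947 = 32.368; length term: −675/19 = −35.526
Tm = 81.5 + (-15.919) + 32.368 − 35.526 = 62.423 → 62.4°C

62.4°C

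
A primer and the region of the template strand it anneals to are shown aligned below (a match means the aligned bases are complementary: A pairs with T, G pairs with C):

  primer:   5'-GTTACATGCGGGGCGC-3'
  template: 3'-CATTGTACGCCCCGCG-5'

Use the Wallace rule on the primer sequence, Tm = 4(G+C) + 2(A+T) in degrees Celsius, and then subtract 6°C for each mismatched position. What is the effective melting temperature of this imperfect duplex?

Primer base counts: A=2, T=3, G=7, C=4 → A+T=5, G+C=11
Perfect-match Tm = 2(5) + 4(11) = 10 + 44 = 54°C
Mismatches (positions where the bases are not complementary): 1 (at position 3)
Effective Tm = 54 − 1×6 = 54 − 6 = 48°C

48°C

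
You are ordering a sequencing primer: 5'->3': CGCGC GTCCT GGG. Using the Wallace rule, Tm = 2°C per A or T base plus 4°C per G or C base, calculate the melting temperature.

C=5, G=6, T=2, A=0
So N_AT = 2 and N_GC = 11.
Tm = 4·11 + 2·2 = 44 + 4 = 48°C

48°C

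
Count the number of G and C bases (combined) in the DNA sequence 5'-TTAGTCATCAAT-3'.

3

G=1, C=2, A=4, T=5
Total G or C: 1 + 2 = 3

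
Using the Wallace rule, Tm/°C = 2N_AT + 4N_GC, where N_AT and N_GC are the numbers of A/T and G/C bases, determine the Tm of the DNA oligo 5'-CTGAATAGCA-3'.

28°C

Counting bases: C=2, A=4, T=2, G=2
AT pairs contribute 6, GC pairs contribute 4.
Tm = 4·4 + 2·6 = 16 + 12 = 28°C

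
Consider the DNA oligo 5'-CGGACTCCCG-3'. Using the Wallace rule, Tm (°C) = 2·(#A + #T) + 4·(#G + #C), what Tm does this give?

Base counts: C=5, A=1, T=1, G=3
AT pairs contribute 2, GC pairs contribute 8.
Tm = 4·8 + 2·2 = 32 + 4 = 36°C

36°C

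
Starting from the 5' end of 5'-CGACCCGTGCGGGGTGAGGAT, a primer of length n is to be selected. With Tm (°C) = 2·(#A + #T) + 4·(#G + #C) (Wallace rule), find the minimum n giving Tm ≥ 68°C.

n = 19

First 18 bases: CGACCCGTGCGGGGTGAG → Tm = 64°C (< 68°C)
First 19 bases: CGACCCGTGCGGGGTGAGG → Tm = 68°C (≥ 68°C)
Since every base adds ≥2°C, Tm only increases with n, so the threshold is first crossed at n = 19.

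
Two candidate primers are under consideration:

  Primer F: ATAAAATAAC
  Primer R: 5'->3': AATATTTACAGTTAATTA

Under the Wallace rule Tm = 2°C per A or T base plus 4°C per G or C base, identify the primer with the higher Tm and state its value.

Primer R, 40°C

Primer F: A+T=9, G+C=1 → Tm = 2(9)+4(1) = 22°C
Primer R: A+T=16, G+C=2 → Tm = 2(16)+4(2) = 40°C
22°C vs 40°C → primer R is higher.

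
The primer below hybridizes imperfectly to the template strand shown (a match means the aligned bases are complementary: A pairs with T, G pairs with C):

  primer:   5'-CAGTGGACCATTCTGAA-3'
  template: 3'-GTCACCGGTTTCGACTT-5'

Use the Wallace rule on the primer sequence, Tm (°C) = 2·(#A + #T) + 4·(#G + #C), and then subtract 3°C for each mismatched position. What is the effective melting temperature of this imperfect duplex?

Primer base counts: A=5, T=4, G=4, C=4 → A+T=9, G+C=8
Perfect-match Tm = 2(9) + 4(8) = 18 + 32 = 50°C
Mismatches (positions where the bases are not complementary): 4 (at positions 7, 9, 11, 12)
Effective Tm = 50 − 4×3 = 50 − 12 = 38°C

38°C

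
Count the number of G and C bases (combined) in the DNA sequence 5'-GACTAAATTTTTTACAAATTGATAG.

5

C=2, G=3, A=10, T=10
G+C = 3 + 2 = 5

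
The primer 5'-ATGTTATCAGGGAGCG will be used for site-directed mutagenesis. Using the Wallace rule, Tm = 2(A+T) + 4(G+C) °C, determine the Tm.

48°C

Counting bases: G=6, C=2, A=4, T=4
So N_AT = 8 and N_GC = 8.
Tm = 4·8 + 2·8 = 32 + 16 = 48°C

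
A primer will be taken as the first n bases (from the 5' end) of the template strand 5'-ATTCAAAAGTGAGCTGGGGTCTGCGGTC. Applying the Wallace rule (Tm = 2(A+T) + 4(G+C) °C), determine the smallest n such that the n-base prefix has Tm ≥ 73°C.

First 24 bases: ATTCAAAAGTGAGCTGGGGTCTGC → Tm = 72°C (< 73°C)
First 25 bases: ATTCAAAAGTGAGCTGGGGTCTGCG → Tm = 76°C (≥ 73°C)
Each additional base adds 2°C (A/T) or 4°C (G/C), so Tm is non-decreasing in n; n = 25 is the first length to reach 73°C.

n = 25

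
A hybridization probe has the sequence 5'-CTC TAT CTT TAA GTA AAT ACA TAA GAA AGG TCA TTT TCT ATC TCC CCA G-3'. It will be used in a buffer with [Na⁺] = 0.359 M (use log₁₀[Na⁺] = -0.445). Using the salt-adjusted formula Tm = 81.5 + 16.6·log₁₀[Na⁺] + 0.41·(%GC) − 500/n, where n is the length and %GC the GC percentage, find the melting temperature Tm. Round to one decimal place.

77.3°C

Length n = 49. Counting bases: C=11, T=17, A=16, G=5
G+C = 16, so %GC = 16/49 × 100 = 32.653%
Salt term: 16.6 × (-0.445) = -7.387
GC term: 0.41 × 32.653 = 13.388; length term: −500/49 = −10.204
Tm = 81.5 + (-7.387) + 13.388 − 10.204 = 77.297 → 77.3°C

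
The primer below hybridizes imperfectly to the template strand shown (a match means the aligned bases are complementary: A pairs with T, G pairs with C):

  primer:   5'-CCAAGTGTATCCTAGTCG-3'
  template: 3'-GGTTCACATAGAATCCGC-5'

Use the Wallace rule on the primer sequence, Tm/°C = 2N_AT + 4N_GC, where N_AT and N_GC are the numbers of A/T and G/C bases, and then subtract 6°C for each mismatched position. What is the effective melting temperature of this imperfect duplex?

Primer base counts: A=4, T=5, G=4, C=5 → A+T=9, G+C=9
Perfect-match Tm = 2(9) + 4(9) = 18 + 36 = 54°C
Mismatches (positions where the bases are not complementary): 2 (at positions 12, 16)
Effective Tm = 54 − 2×6 = 54 − 12 = 42°C

42°C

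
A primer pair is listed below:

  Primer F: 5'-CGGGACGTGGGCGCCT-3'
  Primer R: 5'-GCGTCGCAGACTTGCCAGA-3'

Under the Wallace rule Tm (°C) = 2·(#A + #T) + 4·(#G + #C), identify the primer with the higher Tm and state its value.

Primer R, 62°C

Primer F: A+T=3, G+C=13 → Tm = 2(3)+4(13) = 58°C
Primer R: A+T=7, G+C=12 → Tm = 2(7)+4(12) = 62°C
58°C vs 62°C → primer R is higher.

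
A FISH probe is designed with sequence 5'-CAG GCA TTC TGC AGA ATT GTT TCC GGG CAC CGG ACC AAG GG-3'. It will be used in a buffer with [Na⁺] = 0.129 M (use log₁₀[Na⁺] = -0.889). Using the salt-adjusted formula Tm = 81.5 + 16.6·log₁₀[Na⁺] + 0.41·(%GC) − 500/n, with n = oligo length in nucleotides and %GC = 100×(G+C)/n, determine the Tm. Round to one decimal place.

78.5°C

Length n = 41. Base counts: A=9, G=13, T=8, C=11
G+C = 24, so %GC = 24/41 × 100 = 58.537%
Salt term: 16.6 × (-0.889) = -14.757
GC term: 0.41 × 58.537 = 24; length term: −500/41 = −12.195
Tm = 81.5 + (-14.757) + 24 − 12.195 = 78.548 → 78.5°C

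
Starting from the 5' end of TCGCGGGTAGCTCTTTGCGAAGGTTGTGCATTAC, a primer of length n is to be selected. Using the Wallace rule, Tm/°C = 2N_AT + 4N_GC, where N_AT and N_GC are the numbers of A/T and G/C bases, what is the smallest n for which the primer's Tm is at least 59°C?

n = 19

First 18 bases: TCGCGGGTAGCTCTTTGC → Tm = 58°C (< 59°C)
First 19 bases: TCGCGGGTAGCTCTTTGCG → Tm = 62°C (≥ 59°C)
Since every base adds ≥2°C, Tm only increases with n, so the threshold is first crossed at n = 19.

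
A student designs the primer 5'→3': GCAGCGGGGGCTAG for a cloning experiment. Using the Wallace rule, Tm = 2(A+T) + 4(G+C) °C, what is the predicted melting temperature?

50°C

T=1, A=2, C=3, G=8
A+T = 3, G+C = 11
Tm = 2×3 + 4×11 = 50°C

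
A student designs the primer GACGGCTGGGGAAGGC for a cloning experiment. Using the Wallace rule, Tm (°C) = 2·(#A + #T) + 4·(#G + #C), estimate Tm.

Base counts: A=3, C=3, G=9, T=1
A+T = 4, G+C = 12
Tm = 2×4 + 4×12 = 56°C

56°C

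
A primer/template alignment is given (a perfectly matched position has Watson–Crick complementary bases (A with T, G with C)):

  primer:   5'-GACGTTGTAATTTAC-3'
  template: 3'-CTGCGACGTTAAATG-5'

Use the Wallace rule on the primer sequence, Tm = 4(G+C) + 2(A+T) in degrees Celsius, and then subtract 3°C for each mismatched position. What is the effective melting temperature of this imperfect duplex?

34°C

Primer base counts: A=4, T=6, G=3, C=2 → A+T=10, G+C=5
Perfect-match Tm = 2(10) + 4(5) = 20 + 20 = 40°C
Mismatches (positions where the bases are not complementary): 2 (at positions 5, 8)
Effective Tm = 40 − 2×3 = 40 − 6 = 34°C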